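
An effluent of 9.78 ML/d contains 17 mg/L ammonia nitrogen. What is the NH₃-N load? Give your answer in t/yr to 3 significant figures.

60.7 t/yr

9.78 ML/d = 0.1132 m³/s.
Mass flux = Q·C = 0.1132 m³/s × 17 g/m³ = 1.924 g/s.
= 1.924 g/s × 31.56 = 60.73 t/yr.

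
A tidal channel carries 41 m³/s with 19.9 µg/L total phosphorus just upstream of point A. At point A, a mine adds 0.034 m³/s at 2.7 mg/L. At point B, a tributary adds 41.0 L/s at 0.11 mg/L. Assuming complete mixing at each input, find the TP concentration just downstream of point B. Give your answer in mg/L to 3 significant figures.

0.0222 mg/L

19.9 µg/L = 0.0199 mg/L.
After input A: C = (41·0.0199 + 0.034·2.7) / 41.03 = 0.02212 mg/L.
41.0 L/s = 0.041 m³/s.
After input B: C = (41.03·0.02212 + 0.041·0.11) / 41.07 = 0.02221 mg/L.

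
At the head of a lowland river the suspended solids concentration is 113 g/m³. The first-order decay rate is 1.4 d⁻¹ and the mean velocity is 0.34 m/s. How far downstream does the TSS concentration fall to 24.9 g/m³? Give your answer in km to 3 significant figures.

31.7 km

From C = C₀·e^(−kt), t = ln(C₀/C)/k = ln(113/24.9)/1.4 = 1.513/1.4 = 1.08 d.
Distance = v·t = 0.34 m/s × 9.334e+04 s = 3.174e+04 m = 31.74 km.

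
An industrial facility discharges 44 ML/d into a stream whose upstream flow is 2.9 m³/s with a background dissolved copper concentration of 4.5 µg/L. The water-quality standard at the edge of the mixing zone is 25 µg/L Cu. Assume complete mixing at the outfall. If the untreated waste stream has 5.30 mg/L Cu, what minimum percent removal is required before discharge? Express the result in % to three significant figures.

97.3 %

44 ML/d = 0.5093 m³/s.
4.5 µg/L = 0.0045 mg/L.
25 µg/L = 0.025 mg/L.
Mass balance: 0.025·3.409 = 0.5093·Cₑ + 2.9·0.0045.
Cₑ = (0.08523 − 0.01305) / 0.5093 = 0.1417 mg/L.
Required removal = 1 − 0.1417/5.30 = 97.33 %.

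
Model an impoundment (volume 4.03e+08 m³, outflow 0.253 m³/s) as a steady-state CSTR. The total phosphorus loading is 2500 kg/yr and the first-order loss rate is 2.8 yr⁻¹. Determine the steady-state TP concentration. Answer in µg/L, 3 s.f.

Outflow Q = 0.253 m³/s × 3.156e+07 s/yr = 7.984e+06 m³/yr.
Steady-state CSTR mass balance: W = Q·C + k·V·C, so C = W/(Q + kV).
Q + kV = 7.984e+06 + 2.8·4.03e+08 = 1.136e+09 m³/yr.
C = 2500/1.136e+09 = 2.2e-06 kg/m³ = 0.0022 mg/L = 2.2 µg/L.

2.20 µg/L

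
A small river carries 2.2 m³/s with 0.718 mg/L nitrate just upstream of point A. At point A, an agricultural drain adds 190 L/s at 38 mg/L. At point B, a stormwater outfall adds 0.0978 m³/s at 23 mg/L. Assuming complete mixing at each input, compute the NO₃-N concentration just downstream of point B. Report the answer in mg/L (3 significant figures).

4.44 mg/L

190 L/s = 0.19 m³/s.
After input A: C = (2.2·0.718 + 0.19·38) / 2.39 = 3.682 mg/L.
After input B: C = (2.39·3.682 + 0.0978·23) / 2.488 = 4.441 mg/L.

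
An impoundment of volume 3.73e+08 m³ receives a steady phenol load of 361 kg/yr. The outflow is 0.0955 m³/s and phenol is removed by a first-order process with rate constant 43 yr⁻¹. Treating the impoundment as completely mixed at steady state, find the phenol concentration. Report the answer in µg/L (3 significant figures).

Outflow Q = 0.0955 m³/s × 3.156e+07 s/yr = 3.014e+06 m³/yr.
Steady-state CSTR mass balance: W = Q·C + k·V·C, so C = W/(Q + kV).
Q + kV = 3.014e+06 + 43·3.73e+08 = 1.604e+10 m³/yr.
C = 361/1.604e+10 = 2.25e-08 kg/m³ = 2.25e-05 mg/L = 0.0225 µg/L.

0.0225 µg/L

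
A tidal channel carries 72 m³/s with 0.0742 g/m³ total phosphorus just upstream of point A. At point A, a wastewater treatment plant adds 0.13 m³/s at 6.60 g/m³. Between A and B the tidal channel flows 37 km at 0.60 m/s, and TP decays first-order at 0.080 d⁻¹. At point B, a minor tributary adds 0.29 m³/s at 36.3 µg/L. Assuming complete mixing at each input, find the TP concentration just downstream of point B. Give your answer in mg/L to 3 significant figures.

0.0810 mg/L

After input A: C = (72·0.0742 + 0.13·6.6) / 72.13 = 0.08596 mg/L.
Over the 37 km reach to input B (t = 6.167e+04 s = 0.7137 d), decay gives C = 0.08596·exp(−0.080·0.7137) = 0.08119 mg/L.
36.3 µg/L = 0.0363 mg/L.
After input B: C = (72.13·0.08119 + 0.29·0.0363) / 72.42 = 0.08101 mg/L.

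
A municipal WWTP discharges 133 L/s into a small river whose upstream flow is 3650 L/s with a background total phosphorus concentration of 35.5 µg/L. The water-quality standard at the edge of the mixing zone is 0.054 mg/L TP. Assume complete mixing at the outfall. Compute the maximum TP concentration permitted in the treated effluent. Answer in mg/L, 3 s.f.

0.562 mg/L

133 L/s = 0.133 m³/s.
3650 L/s = 3.65 m³/s.
35.5 µg/L = 0.0355 mg/L.
Mass balance: 0.054·3.783 = 0.133·Cₑ + 3.65·0.0355.
Cₑ = (0.2043 − 0.1296) / 0.133 = 0.5617 mg/L.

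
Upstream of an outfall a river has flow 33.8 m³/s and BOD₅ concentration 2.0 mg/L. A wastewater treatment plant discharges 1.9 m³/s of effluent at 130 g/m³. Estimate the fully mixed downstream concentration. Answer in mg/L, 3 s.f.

8.81 mg/L

Conservation of mass across the mixing zone: C = (1.9·130 + 33.8·2) / (1.9 + 33.8) = 314.6/35.7 = 8.812 mg/L.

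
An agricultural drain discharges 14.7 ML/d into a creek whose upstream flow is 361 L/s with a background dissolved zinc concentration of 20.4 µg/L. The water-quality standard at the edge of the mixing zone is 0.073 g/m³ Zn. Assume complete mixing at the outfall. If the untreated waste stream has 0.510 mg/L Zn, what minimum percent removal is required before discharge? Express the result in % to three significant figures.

14.7 ML/d = 0.1701 m³/s.
361 L/s = 0.361 m³/s.
20.4 µg/L = 0.0204 mg/L.
Mass balance: 0.073·0.5311 = 0.1701·Cₑ + 0.361·0.0204.
Cₑ = (0.03877 − 0.007364) / 0.1701 = 0.1846 mg/L.
Required removal = 1 − 0.1846/0.510 = 63.8 %.

63.8 %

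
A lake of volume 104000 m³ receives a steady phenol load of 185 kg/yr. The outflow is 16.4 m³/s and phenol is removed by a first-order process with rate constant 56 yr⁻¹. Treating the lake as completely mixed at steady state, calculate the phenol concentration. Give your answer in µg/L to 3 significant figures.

Outflow Q = 16.4 m³/s × 3.156e+07 s/yr = 5.175e+08 m³/yr.
Steady-state CSTR mass balance: W = Q·C + k·V·C, so C = W/(Q + kV).
Q + kV = 5.175e+08 + 56·104000 = 5.234e+08 m³/yr.
C = 185/5.234e+08 = 3.535e-07 kg/m³ = 0.0003535 mg/L = 0.3535 µg/L.

0.353 µg/L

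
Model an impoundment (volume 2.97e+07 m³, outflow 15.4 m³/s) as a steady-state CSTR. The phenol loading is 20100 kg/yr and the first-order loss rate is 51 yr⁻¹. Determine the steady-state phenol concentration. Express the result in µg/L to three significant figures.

10.0 µg/L

Outflow Q = 15.4 m³/s × 3.156e+07 s/yr = 4.86e+08 m³/yr.
Steady-state CSTR mass balance: W = Q·C + k·V·C, so C = W/(Q + kV).
Q + kV = 4.86e+08 + 51·2.97e+07 = 2.001e+09 m³/yr.
C = 20100/2.001e+09 = 1.005e-05 kg/m³ = 0.01005 mg/L = 10.05 µg/L.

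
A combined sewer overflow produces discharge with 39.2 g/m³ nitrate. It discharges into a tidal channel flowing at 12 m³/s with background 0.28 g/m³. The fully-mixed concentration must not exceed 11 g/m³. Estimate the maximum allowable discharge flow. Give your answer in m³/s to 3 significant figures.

4.56 m³/s

Mass balance at complete mixing: C_std·(Q_w + Q_r) = Q_w·C_e + Q_r·C_b.
Rearranging, Q_w = Q_r·(C_std − C_b)/(C_e − C_std) = 12·(11 − 0.28) / (39.2 − 11) = 4.562 m³/s.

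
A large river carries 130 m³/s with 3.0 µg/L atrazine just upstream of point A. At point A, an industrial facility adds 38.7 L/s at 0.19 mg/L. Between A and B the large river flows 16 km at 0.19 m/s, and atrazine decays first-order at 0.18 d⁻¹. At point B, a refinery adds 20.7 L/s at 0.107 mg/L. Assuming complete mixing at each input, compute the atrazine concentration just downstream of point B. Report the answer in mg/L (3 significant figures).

3.0 µg/L = 0.003 mg/L.
38.7 L/s = 0.0387 m³/s.
After input A: C = (130·0.003 + 0.0387·0.19) / 130 = 0.003056 mg/L.
Over the 16 km reach to input B (t = 8.421e+04 s = 0.9747 d), decay gives C = 0.003056·exp(−0.18·0.9747) = 0.002564 mg/L.
20.7 L/s = 0.0207 m³/s.
After input B: C = (130·0.002564 + 0.0207·0.107) / 130.1 = 0.002581 mg/L.

0.00258 mg/L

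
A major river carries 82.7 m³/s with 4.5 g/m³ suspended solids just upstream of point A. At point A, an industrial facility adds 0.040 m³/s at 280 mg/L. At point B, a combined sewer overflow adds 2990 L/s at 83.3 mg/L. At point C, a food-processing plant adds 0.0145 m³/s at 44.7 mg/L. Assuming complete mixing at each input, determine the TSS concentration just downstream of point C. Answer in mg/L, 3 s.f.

After input A: C = (82.7·4.5 + 0.04·280) / 82.74 = 4.633 mg/L.
2990 L/s = 2.99 m³/s.
After input B: C = (82.74·4.633 + 2.99·83.3) / 85.73 = 7.377 mg/L.
After input C: C = (85.73·7.377 + 0.0145·44.7) / 85.74 = 7.383 mg/L.

7.38 mg/L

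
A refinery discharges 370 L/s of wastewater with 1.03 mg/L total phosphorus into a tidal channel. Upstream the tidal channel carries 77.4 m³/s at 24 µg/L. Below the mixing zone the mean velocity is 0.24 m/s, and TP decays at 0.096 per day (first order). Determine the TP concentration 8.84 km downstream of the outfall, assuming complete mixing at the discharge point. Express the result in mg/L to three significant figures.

370 L/s = 0.37 m³/s.
24 µg/L = 0.024 mg/L.
After complete mixing, C₀ = (0.37·1.03 + 77.4·0.024) / 77.77 = 0.02879 mg/L.
Travel time t = 8840 m / 0.24 m/s = 3.683e+04 s = 0.4263 d.
C = 0.02879·exp(−0.096·0.4263) = 0.02879·0.9599 = 0.02763 mg/L.

0.0276 mg/L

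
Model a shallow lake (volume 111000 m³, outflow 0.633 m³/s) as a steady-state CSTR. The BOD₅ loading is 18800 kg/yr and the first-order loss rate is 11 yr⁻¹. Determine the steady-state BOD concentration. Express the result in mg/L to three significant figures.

Outflow Q = 0.633 m³/s × 3.156e+07 s/yr = 1.998e+07 m³/yr.
Steady-state CSTR mass balance: W = Q·C + k·V·C, so C = W/(Q + kV).
Q + kV = 1.998e+07 + 11·111000 = 2.12e+07 m³/yr.
C = 18800/2.12e+07 = 0.0008869 kg/m³ = 0.8869 mg/L.

0.887 mg/L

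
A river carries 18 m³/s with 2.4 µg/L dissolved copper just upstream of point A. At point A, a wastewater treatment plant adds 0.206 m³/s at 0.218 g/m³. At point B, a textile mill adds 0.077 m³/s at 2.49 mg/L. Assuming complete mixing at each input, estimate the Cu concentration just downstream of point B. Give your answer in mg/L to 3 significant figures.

0.0153 mg/L

2.4 µg/L = 0.0024 mg/L.
After input A: C = (18·0.0024 + 0.206·0.218) / 18.21 = 0.00484 mg/L.
After input B: C = (18.21·0.00484 + 0.077·2.49) / 18.28 = 0.01531 mg/L.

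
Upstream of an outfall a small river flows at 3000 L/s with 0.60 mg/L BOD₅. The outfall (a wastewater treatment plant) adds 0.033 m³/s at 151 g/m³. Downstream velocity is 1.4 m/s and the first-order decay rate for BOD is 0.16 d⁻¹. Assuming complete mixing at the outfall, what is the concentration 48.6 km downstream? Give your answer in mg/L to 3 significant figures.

2.10 mg/L

3000 L/s = 3 m³/s.
After complete mixing, C₀ = (0.033·151 + 3·0.6) / 3.033 = 2.236 mg/L.
Travel time t = 4.86e+04 m / 1.4 m/s = 3.471e+04 s = 0.4018 d.
C = 2.236·exp(−0.16·0.4018) = 2.236·0.9377 = 2.097 mg/L.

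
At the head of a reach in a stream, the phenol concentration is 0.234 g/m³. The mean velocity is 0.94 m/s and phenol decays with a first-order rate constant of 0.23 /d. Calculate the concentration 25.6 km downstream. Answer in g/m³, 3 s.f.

Travel time t = 25.6 km / 0.94 m/s = 2.56e+04/0.94 = 2.723e+04 s = 0.3152 d.
First-order decay: C = 0.234·exp(−0.23·0.3152) = 0.234·0.9301 = 0.2176 g/m³.

0.218 g/m³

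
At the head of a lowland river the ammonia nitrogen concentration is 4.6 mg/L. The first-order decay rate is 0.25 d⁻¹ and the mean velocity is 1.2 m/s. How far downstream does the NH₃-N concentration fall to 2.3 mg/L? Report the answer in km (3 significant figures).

From C = C₀·e^(−kt), t = ln(C₀/C)/k = ln(4.6/2.3)/0.25 = 0.6931/0.25 = 2.773 d.
Distance = v·t = 1.2 m/s × 2.396e+05 s = 2.875e+05 m = 287.5 km.

287 km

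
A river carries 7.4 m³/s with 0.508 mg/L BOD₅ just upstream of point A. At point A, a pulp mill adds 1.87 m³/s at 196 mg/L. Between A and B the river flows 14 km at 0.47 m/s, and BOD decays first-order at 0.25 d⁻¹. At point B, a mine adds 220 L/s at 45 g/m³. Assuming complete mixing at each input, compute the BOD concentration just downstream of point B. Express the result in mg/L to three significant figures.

36.8 mg/L

After input A: C = (7.4·0.508 + 1.87·196) / 9.27 = 39.94 mg/L.
Over the 14 km reach to input B (t = 2.979e+04 s = 0.3448 d), decay gives C = 39.94·exp(−0.25·0.3448) = 36.65 mg/L.
220 L/s = 0.22 m³/s.
After input B: C = (9.27·36.65 + 0.22·45) / 9.49 = 36.84 mg/L.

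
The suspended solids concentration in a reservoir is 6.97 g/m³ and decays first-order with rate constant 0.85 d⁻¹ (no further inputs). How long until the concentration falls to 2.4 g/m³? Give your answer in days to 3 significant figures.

1.25 d

t = ln(C₀/C)/k = ln(6.97/2.4)/0.85 = 1.066/0.85 = 1.254 d.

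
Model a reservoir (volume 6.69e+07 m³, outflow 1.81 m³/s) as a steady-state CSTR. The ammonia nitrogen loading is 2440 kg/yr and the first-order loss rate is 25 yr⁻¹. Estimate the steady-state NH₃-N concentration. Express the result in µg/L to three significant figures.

Outflow Q = 1.81 m³/s × 3.156e+07 s/yr = 5.712e+07 m³/yr.
Steady-state CSTR mass balance: W = Q·C + k·V·C, so C = W/(Q + kV).
Q + kV = 5.712e+07 + 25·6.69e+07 = 1.73e+09 m³/yr.
C = 2440/1.73e+09 = 1.411e-06 kg/m³ = 0.001411 mg/L = 1.411 µg/L.

1.41 µg/L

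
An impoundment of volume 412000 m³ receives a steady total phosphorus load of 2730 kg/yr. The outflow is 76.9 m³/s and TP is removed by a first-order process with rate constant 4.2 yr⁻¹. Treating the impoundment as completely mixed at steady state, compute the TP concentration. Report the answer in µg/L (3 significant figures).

1.12 µg/L

Outflow Q = 76.9 m³/s × 3.156e+07 s/yr = 2.427e+09 m³/yr.
Steady-state CSTR mass balance: W = Q·C + k·V·C, so C = W/(Q + kV).
Q + kV = 2.427e+09 + 4.2·412000 = 2.429e+09 m³/yr.
C = 2730/2.429e+09 = 1.124e-06 kg/m³ = 0.001124 mg/L = 1.124 µg/L.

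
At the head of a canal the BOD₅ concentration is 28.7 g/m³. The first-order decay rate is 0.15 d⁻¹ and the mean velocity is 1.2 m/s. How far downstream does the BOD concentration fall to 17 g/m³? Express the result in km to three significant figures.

From C = C₀·e^(−kt), t = ln(C₀/C)/k = ln(28.7/17)/0.15 = 0.5237/0.15 = 3.491 d.
Distance = v·t = 1.2 m/s × 3.016e+05 s = 3.62e+05 m = 362 km.

362 km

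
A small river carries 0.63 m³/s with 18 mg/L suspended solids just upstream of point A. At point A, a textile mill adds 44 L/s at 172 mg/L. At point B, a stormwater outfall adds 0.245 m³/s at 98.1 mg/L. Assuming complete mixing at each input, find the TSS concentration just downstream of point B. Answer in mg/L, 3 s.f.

44 L/s = 0.044 m³/s.
After input A: C = (0.63·18 + 0.044·172) / 0.674 = 28.05 mg/L.
After input B: C = (0.674·28.05 + 0.245·98.1) / 0.919 = 46.73 mg/L.

46.7 mg/L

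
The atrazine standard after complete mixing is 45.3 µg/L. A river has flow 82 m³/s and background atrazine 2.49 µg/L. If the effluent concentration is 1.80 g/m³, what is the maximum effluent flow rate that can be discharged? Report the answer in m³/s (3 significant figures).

2.00 m³/s

2.49 µg/L = 0.00249 mg/L.
45.3 µg/L = 0.0453 mg/L.
Mass balance at complete mixing: C_std·(Q_w + Q_r) = Q_w·C_e + Q_r·C_b.
Rearranging, Q_w = Q_r·(C_std − C_b)/(C_e − C_std) = 82·(0.0453 − 0.00249) / (1.8 − 0.0453) = 2.001 m³/s.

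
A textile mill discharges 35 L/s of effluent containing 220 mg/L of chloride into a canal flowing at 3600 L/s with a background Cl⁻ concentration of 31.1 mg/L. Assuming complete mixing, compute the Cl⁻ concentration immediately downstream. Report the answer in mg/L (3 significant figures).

32.9 mg/L

35 L/s = 0.035 m³/s.
3600 L/s = 3.6 m³/s.
By mass balance at complete mixing, C = (0.035·220 + 3.6·31.1) / (0.035 + 3.6) = 119.7/3.635 = 32.92 mg/L.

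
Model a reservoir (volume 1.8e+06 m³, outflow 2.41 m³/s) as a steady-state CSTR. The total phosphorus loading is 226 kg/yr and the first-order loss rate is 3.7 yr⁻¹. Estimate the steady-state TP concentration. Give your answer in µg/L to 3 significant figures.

2.73 µg/L

Outflow Q = 2.41 m³/s × 3.156e+07 s/yr = 7.605e+07 m³/yr.
Steady-state CSTR mass balance: W = Q·C + k·V·C, so C = W/(Q + kV).
Q + kV = 7.605e+07 + 3.7·1.8e+06 = 8.271e+07 m³/yr.
C = 226/8.271e+07 = 2.732e-06 kg/m³ = 0.002732 mg/L = 2.732 µg/L.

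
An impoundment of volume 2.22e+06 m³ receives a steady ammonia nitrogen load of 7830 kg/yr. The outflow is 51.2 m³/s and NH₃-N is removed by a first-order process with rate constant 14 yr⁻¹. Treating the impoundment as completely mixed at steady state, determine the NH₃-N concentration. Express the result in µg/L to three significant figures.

Outflow Q = 51.2 m³/s × 3.156e+07 s/yr = 1.616e+09 m³/yr.
Steady-state CSTR mass balance: W = Q·C + k·V·C, so C = W/(Q + kV).
Q + kV = 1.616e+09 + 14·2.22e+06 = 1.647e+09 m³/yr.
C = 7830/1.647e+09 = 4.755e-06 kg/m³ = 0.004755 mg/L = 4.755 µg/L.

4.75 µg/L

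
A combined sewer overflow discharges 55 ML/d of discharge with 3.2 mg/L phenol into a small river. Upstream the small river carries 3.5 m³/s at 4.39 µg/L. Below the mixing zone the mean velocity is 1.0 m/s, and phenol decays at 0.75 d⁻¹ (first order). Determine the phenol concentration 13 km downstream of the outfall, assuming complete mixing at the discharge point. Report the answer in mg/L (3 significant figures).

55 ML/d = 0.6366 m³/s.
4.39 µg/L = 0.00439 mg/L.
After complete mixing, C₀ = (0.6366·3.2 + 3.5·0.00439) / 4.137 = 0.4962 mg/L.
Travel time t = 1.3e+04 m / 1.0 m/s = 1.3e+04 s = 0.1505 d.
C = 0.4962·exp(−0.75·0.1505) = 0.4962·0.8933 = 0.4432 mg/L.

0.443 mg/L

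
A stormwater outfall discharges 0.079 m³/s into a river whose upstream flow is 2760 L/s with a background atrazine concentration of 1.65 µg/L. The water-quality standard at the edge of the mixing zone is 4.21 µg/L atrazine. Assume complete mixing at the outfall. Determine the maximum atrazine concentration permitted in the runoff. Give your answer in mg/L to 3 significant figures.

2760 L/s = 2.76 m³/s.
1.65 µg/L = 0.00165 mg/L.
4.21 µg/L = 0.00421 mg/L.
Mass balance: 0.00421·2.839 = 0.079·Cₑ + 2.76·0.00165.
Cₑ = (0.01195 − 0.004554) / 0.079 = 0.09365 mg/L.

0.0936 mg/L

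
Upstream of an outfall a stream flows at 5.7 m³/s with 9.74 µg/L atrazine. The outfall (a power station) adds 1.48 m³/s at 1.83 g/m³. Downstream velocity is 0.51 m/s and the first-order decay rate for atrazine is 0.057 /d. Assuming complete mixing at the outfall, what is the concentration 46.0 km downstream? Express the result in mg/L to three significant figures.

9.74 µg/L = 0.00974 mg/L.
After complete mixing, C₀ = (1.48·1.83 + 5.7·0.00974) / 7.18 = 0.3849 mg/L.
Travel time t = 4.6e+04 m / 0.51 m/s = 9.02e+04 s = 1.044 d.
C = 0.3849·exp(−0.057·1.044) = 0.3849·0.9422 = 0.3627 mg/L.

0.363 mg/L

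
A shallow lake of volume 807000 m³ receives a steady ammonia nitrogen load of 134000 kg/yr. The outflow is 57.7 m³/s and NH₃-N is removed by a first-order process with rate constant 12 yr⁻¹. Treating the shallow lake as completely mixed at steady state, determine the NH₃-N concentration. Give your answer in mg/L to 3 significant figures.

0.0732 mg/L

Outflow Q = 57.7 m³/s × 3.156e+07 s/yr = 1.821e+09 m³/yr.
Steady-state CSTR mass balance: W = Q·C + k·V·C, so C = W/(Q + kV).
Q + kV = 1.821e+09 + 12·807000 = 1.831e+09 m³/yr.
C = 134000/1.831e+09 = 7.32e-05 kg/m³ = 0.0732 mg/L.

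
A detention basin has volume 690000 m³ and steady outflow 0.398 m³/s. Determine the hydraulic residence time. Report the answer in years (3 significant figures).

Q = 0.398 m³/s × 3.156e+07 s/yr = 1.256e+07 m³/yr.
Hydraulic residence time τ = V/Q = 690000/1.256e+07 = 0.05494 yr.

0.0549 yr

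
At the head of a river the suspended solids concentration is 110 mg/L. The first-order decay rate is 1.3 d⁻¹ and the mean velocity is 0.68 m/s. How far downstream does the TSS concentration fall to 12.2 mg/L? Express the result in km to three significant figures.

99.4 km

From C = C₀·e^(−kt), t = ln(C₀/C)/k = ln(110/12.2)/1.3 = 2.199/1.3 = 1.692 d.
Distance = v·t = 0.68 m/s × 1.462e+05 s = 9.938e+04 m = 99.38 km.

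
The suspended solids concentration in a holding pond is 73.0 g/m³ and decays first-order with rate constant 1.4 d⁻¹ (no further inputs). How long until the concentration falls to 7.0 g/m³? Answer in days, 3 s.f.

t = ln(C₀/C)/k = ln(73.0/7.0)/1.4 = 2.345/1.4 = 1.675 d.

1.67 d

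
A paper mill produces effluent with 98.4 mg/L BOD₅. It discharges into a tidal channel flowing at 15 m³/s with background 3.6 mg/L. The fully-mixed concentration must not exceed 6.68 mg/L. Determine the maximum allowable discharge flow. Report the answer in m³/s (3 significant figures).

Mass balance at complete mixing: C_std·(Q_w + Q_r) = Q_w·C_e + Q_r·C_b.
Rearranging, Q_w = Q_r·(C_std − C_b)/(C_e − C_std) = 15·(6.68 − 3.6) / (98.4 − 6.68) = 0.5037 m³/s.

0.504 m³/s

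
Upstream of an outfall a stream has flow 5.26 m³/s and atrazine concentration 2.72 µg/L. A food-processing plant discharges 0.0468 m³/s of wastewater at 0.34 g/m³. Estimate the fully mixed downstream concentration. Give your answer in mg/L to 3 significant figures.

2.72 µg/L = 0.00272 mg/L.
Flow-weighted mixing gives C = (0.0468·0.34 + 5.26·0.00272) / (0.0468 + 5.26) = 0.03022/5.307 = 0.005694 mg/L.

0.00569 mg/L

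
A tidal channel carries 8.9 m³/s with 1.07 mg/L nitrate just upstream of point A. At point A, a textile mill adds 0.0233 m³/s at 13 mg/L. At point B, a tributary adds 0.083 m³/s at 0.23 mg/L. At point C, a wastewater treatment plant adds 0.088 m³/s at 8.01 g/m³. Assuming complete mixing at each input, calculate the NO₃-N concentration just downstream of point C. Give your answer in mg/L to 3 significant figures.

1.16 mg/L

After input A: C = (8.9·1.07 + 0.0233·13) / 8.923 = 1.101 mg/L.
After input B: C = (8.923·1.101 + 0.083·0.23) / 9.006 = 1.093 mg/L.
After input C: C = (9.006·1.093 + 0.088·8.01) / 9.094 = 1.16 mg/L.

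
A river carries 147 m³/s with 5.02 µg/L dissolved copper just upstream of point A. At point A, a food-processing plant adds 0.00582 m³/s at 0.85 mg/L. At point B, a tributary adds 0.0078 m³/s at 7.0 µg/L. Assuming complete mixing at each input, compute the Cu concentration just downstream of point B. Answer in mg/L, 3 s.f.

5.02 µg/L = 0.00502 mg/L.
After input A: C = (147·0.00502 + 0.00582·0.85) / 147 = 0.005053 mg/L.
7.0 µg/L = 0.007 mg/L.
After input B: C = (147·0.005053 + 0.0078·0.007) / 147 = 0.005054 mg/L.

0.00505 mg/L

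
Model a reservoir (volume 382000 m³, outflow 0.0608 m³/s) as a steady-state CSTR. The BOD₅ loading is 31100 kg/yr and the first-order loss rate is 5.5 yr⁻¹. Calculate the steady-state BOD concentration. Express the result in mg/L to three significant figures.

Outflow Q = 0.0608 m³/s × 3.156e+07 s/yr = 1.919e+06 m³/yr.
Steady-state CSTR mass balance: W = Q·C + k·V·C, so C = W/(Q + kV).
Q + kV = 1.919e+06 + 5.5·382000 = 4.02e+06 m³/yr.
C = 31100/4.02e+06 = 0.007737 kg/m³ = 7.737 mg/L.

7.74 mg/L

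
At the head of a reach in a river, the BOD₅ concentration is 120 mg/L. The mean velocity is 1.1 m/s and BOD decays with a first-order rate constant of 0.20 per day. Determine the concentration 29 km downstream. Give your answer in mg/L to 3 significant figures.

113 mg/L

Travel time t = 29 km / 1.1 m/s = 2.9e+04/1.1 = 2.636e+04 s = 0.3051 d.
First-order decay: C = 120·exp(−0.20·0.3051) = 120·0.9408 = 112.9 mg/L.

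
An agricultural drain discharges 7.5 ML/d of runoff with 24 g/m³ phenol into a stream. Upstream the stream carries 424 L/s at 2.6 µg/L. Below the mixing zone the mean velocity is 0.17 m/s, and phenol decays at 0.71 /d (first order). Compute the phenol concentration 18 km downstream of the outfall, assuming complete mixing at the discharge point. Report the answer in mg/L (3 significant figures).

1.71 mg/L

7.5 ML/d = 0.08681 m³/s.
424 L/s = 0.424 m³/s.
2.6 µg/L = 0.0026 mg/L.
After complete mixing, C₀ = (0.08681·24 + 0.424·0.0026) / 0.5108 = 4.081 mg/L.
Travel time t = 1.8e+04 m / 0.17 m/s = 1.059e+05 s = 1.225 d.
C = 4.081·exp(−0.71·1.225) = 4.081·0.4189 = 1.709 mg/L.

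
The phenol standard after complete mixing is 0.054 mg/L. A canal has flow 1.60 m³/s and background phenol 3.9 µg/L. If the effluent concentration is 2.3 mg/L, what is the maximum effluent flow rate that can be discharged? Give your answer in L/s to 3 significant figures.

35.7 L/s

3.9 µg/L = 0.0039 mg/L.
Mass balance at complete mixing: C_std·(Q_w + Q_r) = Q_w·C_e + Q_r·C_b.
Rearranging, Q_w = Q_r·(C_std − C_b)/(C_e − C_std) = 1.60·(0.054 − 0.0039) / (2.3 − 0.054) = 0.03569 m³/s.
= 35.69 L/s.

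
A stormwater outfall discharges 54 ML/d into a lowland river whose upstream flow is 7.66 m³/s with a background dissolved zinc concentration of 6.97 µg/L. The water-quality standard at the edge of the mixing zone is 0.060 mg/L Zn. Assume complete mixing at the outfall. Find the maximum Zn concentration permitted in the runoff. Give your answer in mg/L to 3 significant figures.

0.710 mg/L

54 ML/d = 0.625 m³/s.
6.97 µg/L = 0.00697 mg/L.
Mass balance: 0.06·8.285 = 0.625·Cₑ + 7.66·0.00697.
Cₑ = (0.4971 − 0.05339) / 0.625 = 0.7099 mg/L.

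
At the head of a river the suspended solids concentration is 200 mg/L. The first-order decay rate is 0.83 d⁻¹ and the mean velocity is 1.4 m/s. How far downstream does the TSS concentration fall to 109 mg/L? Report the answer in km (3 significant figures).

From C = C₀·e^(−kt), t = ln(C₀/C)/k = ln(200/109)/0.83 = 0.607/0.83 = 0.7313 d.
Distance = v·t = 1.4 m/s × 6.318e+04 s = 8.846e+04 m = 88.46 km.

88.5 km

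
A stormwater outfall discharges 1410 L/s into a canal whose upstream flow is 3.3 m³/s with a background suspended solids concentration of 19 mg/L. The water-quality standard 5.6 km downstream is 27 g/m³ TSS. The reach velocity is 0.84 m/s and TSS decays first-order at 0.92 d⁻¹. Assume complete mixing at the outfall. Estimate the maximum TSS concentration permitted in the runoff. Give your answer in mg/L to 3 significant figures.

1410 L/s = 1.41 m³/s.
Travel time to the compliance point: t = 5600/0.84 = 6667 s = 0.07716 d; decay factor exp(−0.92·0.07716) = 0.9315.
So the concentration just after mixing may be at most 27/0.9315 = 28.99 mg/L.
Mass balance: 28.99·4.71 = 1.41·Cₑ + 3.3·19.
Cₑ = (136.5 − 62.7) / 1.41 = 52.36 mg/L.

52.4 mg/L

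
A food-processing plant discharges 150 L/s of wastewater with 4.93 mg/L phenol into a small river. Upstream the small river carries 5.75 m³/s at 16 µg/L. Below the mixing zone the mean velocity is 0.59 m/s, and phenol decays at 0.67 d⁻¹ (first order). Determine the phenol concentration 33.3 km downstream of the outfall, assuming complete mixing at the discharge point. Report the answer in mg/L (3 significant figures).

0.0910 mg/L

150 L/s = 0.15 m³/s.
16 µg/L = 0.016 mg/L.
After complete mixing, C₀ = (0.15·4.93 + 5.75·0.016) / 5.9 = 0.1409 mg/L.
Travel time t = 3.33e+04 m / 0.59 m/s = 5.644e+04 s = 0.6532 d.
C = 0.1409·exp(−0.67·0.6532) = 0.1409·0.6455 = 0.09098 mg/L.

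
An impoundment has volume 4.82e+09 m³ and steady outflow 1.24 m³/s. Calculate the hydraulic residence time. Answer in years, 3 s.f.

123 yr

Q = 1.24 m³/s × 3.156e+07 s/yr = 3.913e+07 m³/yr.
Hydraulic residence time τ = V/Q = 4.82e+09/3.913e+07 = 123.2 yr.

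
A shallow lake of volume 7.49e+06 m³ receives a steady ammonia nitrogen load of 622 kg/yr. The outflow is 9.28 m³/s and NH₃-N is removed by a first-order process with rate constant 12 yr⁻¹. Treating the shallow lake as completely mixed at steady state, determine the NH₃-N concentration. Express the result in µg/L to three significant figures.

1.63 µg/L

Outflow Q = 9.28 m³/s × 3.156e+07 s/yr = 2.929e+08 m³/yr.
Steady-state CSTR mass balance: W = Q·C + k·V·C, so C = W/(Q + kV).
Q + kV = 2.929e+08 + 12·7.49e+06 = 3.827e+08 m³/yr.
C = 622/3.827e+08 = 1.625e-06 kg/m³ = 0.001625 mg/L = 1.625 µg/L.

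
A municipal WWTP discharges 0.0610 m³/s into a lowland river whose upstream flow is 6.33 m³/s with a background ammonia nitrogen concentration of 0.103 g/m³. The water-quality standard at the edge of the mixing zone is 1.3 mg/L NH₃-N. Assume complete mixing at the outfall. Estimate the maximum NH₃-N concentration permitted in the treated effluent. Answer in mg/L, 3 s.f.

Mass balance: 1.3·6.391 = 0.061·Cₑ + 6.33·0.103.
Cₑ = (8.308 − 0.652) / 0.061 = 125.5 mg/L.

126 mg/L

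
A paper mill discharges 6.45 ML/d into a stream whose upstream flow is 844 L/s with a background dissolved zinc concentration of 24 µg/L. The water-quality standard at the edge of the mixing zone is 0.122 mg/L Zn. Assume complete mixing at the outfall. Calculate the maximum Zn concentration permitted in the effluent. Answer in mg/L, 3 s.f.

1.23 mg/L

6.45 ML/d = 0.07465 m³/s.
844 L/s = 0.844 m³/s.
24 µg/L = 0.024 mg/L.
Mass balance: 0.122·0.9187 = 0.07465·Cₑ + 0.844·0.024.
Cₑ = (0.1121 − 0.02026) / 0.07465 = 1.23 mg/L.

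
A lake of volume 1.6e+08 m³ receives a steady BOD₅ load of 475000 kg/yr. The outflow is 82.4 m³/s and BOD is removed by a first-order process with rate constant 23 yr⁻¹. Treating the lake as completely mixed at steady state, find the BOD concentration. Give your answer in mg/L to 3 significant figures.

Outflow Q = 82.4 m³/s × 3.156e+07 s/yr = 2.6e+09 m³/yr.
Steady-state CSTR mass balance: W = Q·C + k·V·C, so C = W/(Q + kV).
Q + kV = 2.6e+09 + 23·1.6e+08 = 6.28e+09 m³/yr.
C = 475000/6.28e+09 = 7.563e-05 kg/m³ = 0.07563 mg/L.

0.0756 mg/L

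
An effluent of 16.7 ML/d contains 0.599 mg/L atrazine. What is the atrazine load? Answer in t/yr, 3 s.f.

16.7 ML/d = 0.1933 m³/s.
Mass flux = Q·C = 0.1933 m³/s × 0.599 g/m³ = 0.1158 g/s.
= 0.1158 g/s × 31.56 = 3.654 t/yr.

3.65 t/yr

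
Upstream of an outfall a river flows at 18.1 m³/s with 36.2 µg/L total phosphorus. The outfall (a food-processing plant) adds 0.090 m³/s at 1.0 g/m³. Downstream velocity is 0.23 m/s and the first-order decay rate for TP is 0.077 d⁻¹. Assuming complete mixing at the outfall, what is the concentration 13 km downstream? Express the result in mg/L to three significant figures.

36.2 µg/L = 0.0362 mg/L.
After complete mixing, C₀ = (0.09·1 + 18.1·0.0362) / 18.19 = 0.04097 mg/L.
Travel time t = 1.3e+04 m / 0.23 m/s = 5.652e+04 s = 0.6542 d.
C = 0.04097·exp(−0.077·0.6542) = 0.04097·0.9509 = 0.03896 mg/L.

0.0390 mg/L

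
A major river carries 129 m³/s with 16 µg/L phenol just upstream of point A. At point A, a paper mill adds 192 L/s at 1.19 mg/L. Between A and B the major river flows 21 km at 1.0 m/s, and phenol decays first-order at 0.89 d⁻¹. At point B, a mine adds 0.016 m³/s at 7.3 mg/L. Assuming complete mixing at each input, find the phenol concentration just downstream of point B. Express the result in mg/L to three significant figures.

16 µg/L = 0.016 mg/L.
192 L/s = 0.192 m³/s.
After input A: C = (129·0.016 + 0.192·1.19) / 129.2 = 0.01774 mg/L.
Over the 21 km reach to input B (t = 2.1e+04 s = 0.2431 d), decay gives C = 0.01774·exp(−0.89·0.2431) = 0.01429 mg/L.
After input B: C = (129.2·0.01429 + 0.016·7.3) / 129.2 = 0.0152 mg/L.

0.0152 mg/L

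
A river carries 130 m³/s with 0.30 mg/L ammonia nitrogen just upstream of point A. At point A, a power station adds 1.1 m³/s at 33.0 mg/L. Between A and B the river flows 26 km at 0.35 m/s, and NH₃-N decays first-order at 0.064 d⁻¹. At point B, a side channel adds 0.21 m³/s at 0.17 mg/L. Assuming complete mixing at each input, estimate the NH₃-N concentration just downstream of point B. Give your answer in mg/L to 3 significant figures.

After input A: C = (130·0.3 + 1.1·33) / 131.1 = 0.5744 mg/L.
Over the 26 km reach to input B (t = 7.429e+04 s = 0.8598 d), decay gives C = 0.5744·exp(−0.064·0.8598) = 0.5436 mg/L.
After input B: C = (131.1·0.5436 + 0.21·0.17) / 131.3 = 0.543 mg/L.

0.543 mg/L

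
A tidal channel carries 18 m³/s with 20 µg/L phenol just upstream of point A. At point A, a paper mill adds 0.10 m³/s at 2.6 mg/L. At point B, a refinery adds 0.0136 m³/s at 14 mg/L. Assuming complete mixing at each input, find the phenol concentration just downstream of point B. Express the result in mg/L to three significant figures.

20 µg/L = 0.02 mg/L.
After input A: C = (18·0.02 + 0.1·2.6) / 18.1 = 0.03425 mg/L.
After input B: C = (18.1·0.03425 + 0.0136·14) / 18.11 = 0.04474 mg/L.

0.0447 mg/L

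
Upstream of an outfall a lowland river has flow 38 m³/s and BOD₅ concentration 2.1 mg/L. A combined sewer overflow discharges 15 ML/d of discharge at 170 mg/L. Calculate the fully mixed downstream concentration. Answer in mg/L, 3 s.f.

2.86 mg/L

15 ML/d = 0.1736 m³/s.
Flow-weighted mixing gives C = (0.1736·170 + 38·2.1) / (0.1736 + 38) = 109.3/38.17 = 2.864 mg/L.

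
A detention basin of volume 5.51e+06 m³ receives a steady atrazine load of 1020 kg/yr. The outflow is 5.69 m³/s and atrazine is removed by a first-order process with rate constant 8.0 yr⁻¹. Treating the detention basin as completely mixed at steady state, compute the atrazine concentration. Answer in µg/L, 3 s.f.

Outflow Q = 5.69 m³/s × 3.156e+07 s/yr = 1.796e+08 m³/yr.
Steady-state CSTR mass balance: W = Q·C + k·V·C, so C = W/(Q + kV).
Q + kV = 1.796e+08 + 8.0·5.51e+06 = 2.236e+08 m³/yr.
C = 1020/2.236e+08 = 4.561e-06 kg/m³ = 0.004561 mg/L = 4.561 µg/L.

4.56 µg/L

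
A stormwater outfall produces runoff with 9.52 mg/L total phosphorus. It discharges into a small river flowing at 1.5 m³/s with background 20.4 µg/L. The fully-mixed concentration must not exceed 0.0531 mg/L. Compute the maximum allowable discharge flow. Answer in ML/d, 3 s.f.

20.4 µg/L = 0.0204 mg/L.
Mass balance at complete mixing: C_std·(Q_w + Q_r) = Q_w·C_e + Q_r·C_b.
Rearranging, Q_w = Q_r·(C_std − C_b)/(C_e − C_std) = 1.5·(0.0531 − 0.0204) / (9.52 − 0.0531) = 0.005181 m³/s.
= 0.4477 ML/d.

0.448 ML/d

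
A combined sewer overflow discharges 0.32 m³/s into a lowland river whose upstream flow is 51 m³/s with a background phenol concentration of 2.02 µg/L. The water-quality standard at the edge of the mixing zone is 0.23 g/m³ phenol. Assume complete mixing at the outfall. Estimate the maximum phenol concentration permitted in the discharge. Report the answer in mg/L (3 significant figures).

36.6 mg/L

2.02 µg/L = 0.00202 mg/L.
Mass balance: 0.23·51.32 = 0.32·Cₑ + 51·0.00202.
Cₑ = (11.8 − 0.103) / 0.32 = 36.56 mg/L.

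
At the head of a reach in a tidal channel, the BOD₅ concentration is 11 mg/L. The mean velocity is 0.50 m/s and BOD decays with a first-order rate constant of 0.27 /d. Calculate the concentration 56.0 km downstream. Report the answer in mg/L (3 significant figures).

7.75 mg/L

Travel time t = 56.0 km / 0.50 m/s = 5.6e+04/0.50 = 1.12e+05 s = 1.296 d.
First-order decay: C = 11·exp(−0.27·1.296) = 11·0.7047 = 7.752 mg/L.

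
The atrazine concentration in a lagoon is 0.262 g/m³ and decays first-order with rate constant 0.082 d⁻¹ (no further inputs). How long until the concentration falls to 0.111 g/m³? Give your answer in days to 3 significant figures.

10.5 d

t = ln(C₀/C)/k = ln(0.262/0.111)/0.082 = 0.8588/0.082 = 10.47 d.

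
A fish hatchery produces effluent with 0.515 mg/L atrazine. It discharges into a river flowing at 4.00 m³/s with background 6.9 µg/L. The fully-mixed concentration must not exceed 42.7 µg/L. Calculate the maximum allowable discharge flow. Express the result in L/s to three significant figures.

6.9 µg/L = 0.0069 mg/L.
42.7 µg/L = 0.0427 mg/L.
Mass balance at complete mixing: C_std·(Q_w + Q_r) = Q_w·C_e + Q_r·C_b.
Rearranging, Q_w = Q_r·(C_std − C_b)/(C_e − C_std) = 4.00·(0.0427 − 0.0069) / (0.515 − 0.0427) = 0.3032 m³/s.
= 303.2 L/s.

303 L/s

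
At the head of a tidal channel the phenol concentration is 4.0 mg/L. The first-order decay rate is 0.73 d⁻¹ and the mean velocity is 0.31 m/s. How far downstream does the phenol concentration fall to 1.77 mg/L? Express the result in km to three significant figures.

29.9 km

From C = C₀·e^(−kt), t = ln(C₀/C)/k = ln(4.0/1.77)/0.73 = 0.8153/0.73 = 1.117 d.
Distance = v·t = 0.31 m/s × 9.65e+04 s = 2.991e+04 m = 29.91 km.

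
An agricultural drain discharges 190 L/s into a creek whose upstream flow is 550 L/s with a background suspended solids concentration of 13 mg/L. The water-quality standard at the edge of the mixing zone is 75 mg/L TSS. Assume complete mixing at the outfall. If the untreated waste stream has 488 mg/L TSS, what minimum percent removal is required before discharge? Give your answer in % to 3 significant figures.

47.9 %

190 L/s = 0.19 m³/s.
550 L/s = 0.55 m³/s.
Mass balance: 75·0.74 = 0.19·Cₑ + 0.55·13.
Cₑ = (55.5 − 7.15) / 0.19 = 254.5 mg/L.
Required removal = 1 − 254.5/488 = 47.85 %.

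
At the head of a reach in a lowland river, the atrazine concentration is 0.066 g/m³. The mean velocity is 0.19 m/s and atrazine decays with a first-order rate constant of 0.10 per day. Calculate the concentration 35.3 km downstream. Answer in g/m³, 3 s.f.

0.0532 g/m³

Travel time t = 35.3 km / 0.19 m/s = 3.53e+04/0.19 = 1.858e+05 s = 2.15 d.
First-order decay: C = 0.066·exp(−0.10·2.15) = 0.066·0.8065 = 0.05323 g/m³.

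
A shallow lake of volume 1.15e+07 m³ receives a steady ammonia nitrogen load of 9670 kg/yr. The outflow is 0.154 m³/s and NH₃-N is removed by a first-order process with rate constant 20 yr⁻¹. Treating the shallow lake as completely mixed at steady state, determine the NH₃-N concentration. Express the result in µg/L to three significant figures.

Outflow Q = 0.154 m³/s × 3.156e+07 s/yr = 4.86e+06 m³/yr.
Steady-state CSTR mass balance: W = Q·C + k·V·C, so C = W/(Q + kV).
Q + kV = 4.86e+06 + 20·1.15e+07 = 2.349e+08 m³/yr.
C = 9670/2.349e+08 = 4.117e-05 kg/m³ = 0.04117 mg/L = 41.17 µg/L.

41.2 µg/L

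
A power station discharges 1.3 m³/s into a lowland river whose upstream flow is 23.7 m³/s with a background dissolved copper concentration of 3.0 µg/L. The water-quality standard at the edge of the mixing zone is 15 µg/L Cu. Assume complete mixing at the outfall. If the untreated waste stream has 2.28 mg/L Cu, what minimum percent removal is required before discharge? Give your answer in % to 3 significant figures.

3.0 µg/L = 0.003 mg/L.
15 µg/L = 0.015 mg/L.
Mass balance: 0.015·25 = 1.3·Cₑ + 23.7·0.003.
Cₑ = (0.375 − 0.0711) / 1.3 = 0.2338 mg/L.
Required removal = 1 − 0.2338/2.28 = 89.75 %.

89.7 %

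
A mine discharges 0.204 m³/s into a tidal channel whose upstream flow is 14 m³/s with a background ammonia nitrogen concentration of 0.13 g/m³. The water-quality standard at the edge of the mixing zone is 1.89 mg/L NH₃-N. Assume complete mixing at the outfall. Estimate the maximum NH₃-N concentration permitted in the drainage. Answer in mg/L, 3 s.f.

Mass balance: 1.89·14.2 = 0.204·Cₑ + 14·0.13.
Cₑ = (26.85 − 1.82) / 0.204 = 122.7 mg/L.

123 mg/L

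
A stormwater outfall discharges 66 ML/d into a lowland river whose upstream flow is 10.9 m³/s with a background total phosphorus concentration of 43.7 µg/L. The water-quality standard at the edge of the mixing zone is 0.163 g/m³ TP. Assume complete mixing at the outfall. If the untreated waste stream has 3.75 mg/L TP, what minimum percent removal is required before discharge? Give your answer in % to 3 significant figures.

66 ML/d = 0.7639 m³/s.
43.7 µg/L = 0.0437 mg/L.
Mass balance: 0.163·11.66 = 0.7639·Cₑ + 10.9·0.0437.
Cₑ = (1.901 − 0.4763) / 0.7639 = 1.865 mg/L.
Required removal = 1 − 1.865/3.75 = 50.26 %.

50.3 %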